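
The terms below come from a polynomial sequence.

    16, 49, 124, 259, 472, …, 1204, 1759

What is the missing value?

Using the first 5 terms:
33  75  135  213
42  60  78
18  18
Constant third difference = 18.
Extend forward: 78 + 18 = 96;  213 + 96 = 309;  472 + 309 = 781

781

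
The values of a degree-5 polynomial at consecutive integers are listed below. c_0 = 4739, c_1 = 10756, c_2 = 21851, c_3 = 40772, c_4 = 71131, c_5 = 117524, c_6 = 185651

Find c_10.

834859

6017, 11095, 18921, 30359, 46393, 68127
5078, 7826, 11438, 16034, 21734
2748, 3612, 4596, 5700
864, 984, 1104
120, 120
The fifth differences are constant (120).
1104 + 120 = 1224;  5700 + 1224 = 6924;  21734 + 6924 = 28658;  68127 + 28658 = 96785;  185651 + 96785 = 282436
1224 + 120 = 1344;  6924 + 1344 = 8268;  28658 + 8268 = 36926;  96785 + 36926 = 133711;  282436 + 133711 = 416147
1344 + 120 = 1464;  8268 + 1464 = 9732;  36926 + 9732 = 46658;  133711 + 46658 = 180369;  416147 + 180369 = 596516
1464 + 120 = 1584;  9732 + 1584 = 11316;  46658 + 11316 = 57974;  180369 + 57974 = 238343;  596516 + 238343 = 834859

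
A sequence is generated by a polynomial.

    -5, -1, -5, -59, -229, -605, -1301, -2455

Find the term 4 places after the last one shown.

4, -4, -54, -170, -376, -696, -1154
-8, -50, -116, -206, -320, -458
-42, -66, -90, -114, -138
-24, -24, -24, -24
Constant fourth difference = -24, so extend:
-138 − 24 = -162;  -458 − 162 = -620;  -1154 − 620 = -1774;  -2455 − 1774 = -4229
-162 − 24 = -186;  -620 − 186 = -806;  -1774 − 806 = -2580;  -4229 − 2580 = -6809
-186 − 24 = -210;  -806 − 210 = -1016;  -2580 − 1016 = -3596;  -6809 − 3596 = -10405
-210 − 24 = -234;  -1016 − 234 = -1250;  -3596 − 1250 = -4846;  -10405 − 4846 = -15251

-15251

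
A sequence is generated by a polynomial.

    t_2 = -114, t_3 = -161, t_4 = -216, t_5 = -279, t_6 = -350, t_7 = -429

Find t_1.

-75

Δ: -47, -55, -63, -71, -79
Δ²: -8, -8, -8, -8
The second differences are constant at -8.
Work back: -47 + 8 = -39;  -114 + 39 = -75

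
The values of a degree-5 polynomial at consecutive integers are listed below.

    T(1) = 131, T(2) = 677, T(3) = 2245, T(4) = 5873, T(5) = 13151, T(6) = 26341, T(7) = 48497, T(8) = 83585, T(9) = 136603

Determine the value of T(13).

Δ: 546 , 1568 , 3628 , 7278 , 13190 , 22156 , 35088 , 53018
Δ²: 1022 , 2060 , 3650 , 5912 , 8966 , 12932 , 17930
Δ³: 1038 , 1590 , 2262 , 3054 , 3966 , 4998
Δ⁴: 552 , 672 , 792 , 912 , 1032
Δ⁵: 120 , 120 , 120 , 120
Fifth differences constant at 120.
1032 + 120 = 1152;  4998 + 1152 = 6150;  17930 + 6150 = 24080;  53018 + 24080 = 77098;  136603 + 77098 = 213701
1152 + 120 = 1272;  6150 + 1272 = 7422;  24080 + 7422 = 31502;  77098 + 31502 = 108600;  213701 + 108600 = 322301
1272 + 120 = 1392;  7422 + 1392 = 8814;  31502 + 8814 = 40316;  108600 + 40316 = 148916;  322301 + 148916 = 471217
1392 + 120 = 1512;  8814 + 1512 = 10326;  40316 + 10326 = 50642;  148916 + 50642 = 199558;  471217 + 199558 = 670775

670775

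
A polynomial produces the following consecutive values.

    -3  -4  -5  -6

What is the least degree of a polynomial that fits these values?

1

First differences: -1, -1, -1
The first differences are constant, so the polynomial has degree 1.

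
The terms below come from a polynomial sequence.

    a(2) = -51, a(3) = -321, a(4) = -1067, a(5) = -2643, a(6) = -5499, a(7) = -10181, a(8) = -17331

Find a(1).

1

First differences: -270, -746, -1576, -2856, -4682, -7150
Second differences: -476, -830, -1280, -1826, -2468
Third differences: -354, -450, -546, -642
Fourth differences: -96, -96, -96
The fourth differences are constant at -96.
Work back: -354 + 96 = -258;  -476 + 258 = -218;  -270 + 218 = -52;  -51 + 52 = 1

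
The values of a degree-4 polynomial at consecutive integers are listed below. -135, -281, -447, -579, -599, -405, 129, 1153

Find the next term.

-146, -166, -132, -20, 194, 534, 1024
-20, 34, 112, 214, 340, 490
54, 78, 102, 126, 150
24, 24, 24, 24
The fourth differences are constant (24).
150 + 24 = 174;  490 + 174 = 664;  1024 + 664 = 1688;  1153 + 1688 = 2841

2841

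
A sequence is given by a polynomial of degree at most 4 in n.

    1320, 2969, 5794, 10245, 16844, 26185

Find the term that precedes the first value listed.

469

First differences: 1649  2825  4451  6599  9341
Second differences: 1176  1626  2148  2742
Third differences: 450  522  594
Fourth differences: 72  72
The fourth differences are constant at 72.
Work back: 450 − 72 = 378;  1176 − 378 = 798;  1649 − 798 = 851;  1320 − 851 = 469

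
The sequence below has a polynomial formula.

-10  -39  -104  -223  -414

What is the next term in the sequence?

-695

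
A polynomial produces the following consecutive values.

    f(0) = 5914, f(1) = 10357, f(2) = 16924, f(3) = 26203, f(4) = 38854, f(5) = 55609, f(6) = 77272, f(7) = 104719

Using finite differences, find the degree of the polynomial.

D1: 4443, 6567, 9279, 12651, 16755, 21663, 27447
D2: 2124, 2712, 3372, 4104, 4908, 5784
D3: 588, 660, 732, 804, 876
D4: 72, 72, 72, 72
The fourth differences are constant, so the polynomial has degree 4.

4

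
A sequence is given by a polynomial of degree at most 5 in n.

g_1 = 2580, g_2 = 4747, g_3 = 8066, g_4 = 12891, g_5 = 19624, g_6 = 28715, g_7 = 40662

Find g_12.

164027

2167, 3319, 4825, 6733, 9091, 11947
1152, 1506, 1908, 2358, 2856
354, 402, 450, 498
48, 48, 48
The fourth differences are constant (48).
498 + 48 = 546;  2856 + 546 = 3402;  11947 + 3402 = 15349;  40662 + 15349 = 56011
546 + 48 = 594;  3402 + 594 = 3996;  15349 + 3996 = 19345;  56011 + 19345 = 75356
594 + 48 = 642;  3996 + 642 = 4638;  19345 + 4638 = 23983;  75356 + 23983 = 99339
642 + 48 = 690;  4638 + 690 = 5328;  23983 + 5328 = 29311;  99339 + 29311 = 128650
690 + 48 = 738;  5328 + 738 = 6066;  29311 + 6066 = 35377;  128650 + 35377 = 164027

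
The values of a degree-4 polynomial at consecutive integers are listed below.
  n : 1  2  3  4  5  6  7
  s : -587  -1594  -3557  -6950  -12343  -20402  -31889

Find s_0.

-158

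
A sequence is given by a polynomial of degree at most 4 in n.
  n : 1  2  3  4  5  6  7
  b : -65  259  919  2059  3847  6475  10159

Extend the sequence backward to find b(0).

D1: 324, 660, 1140, 1788, 2628, 3684
D2: 336, 480, 648, 840, 1056
D3: 144, 168, 192, 216
D4: 24, 24, 24
The fourth differences are constant at 24.
Work back: 144 − 24 = 120;  336 − 120 = 216;  324 − 216 = 108;  -65 − 108 = -173

-173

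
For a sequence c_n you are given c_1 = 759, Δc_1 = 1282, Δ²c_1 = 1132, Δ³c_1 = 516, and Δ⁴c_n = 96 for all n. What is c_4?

8517

Build the table forward from the leading diagonal:
Fourth differences: 96  96  96  96
Third differences: 516  612  708  804
Second differences: 1132  1648  2260  2968
First differences: 1282  2414  4062  6322
c: 759  2041  4455  8517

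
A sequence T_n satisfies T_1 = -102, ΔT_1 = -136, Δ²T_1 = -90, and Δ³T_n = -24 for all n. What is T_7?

-2748

Build the table forward from the leading diagonal:
D3: -24  -24  -24  -24  -24  -24  -24
D2: -90  -114  -138  -162  -186  -210  -234
D1: -136  -226  -340  -478  -640  -826  -1036
T: -102  -238  -464  -804  -1282  -1922  -2748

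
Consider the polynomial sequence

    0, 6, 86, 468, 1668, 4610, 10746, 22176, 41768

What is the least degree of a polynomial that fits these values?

5

6, 80, 382, 1200, 2942, 6136, 11430, 19592
74, 302, 818, 1742, 3194, 5294, 8162
228, 516, 924, 1452, 2100, 2868
288, 408, 528, 648, 768
120, 120, 120, 120
The fifth differences are constant, so the polynomial has degree 5.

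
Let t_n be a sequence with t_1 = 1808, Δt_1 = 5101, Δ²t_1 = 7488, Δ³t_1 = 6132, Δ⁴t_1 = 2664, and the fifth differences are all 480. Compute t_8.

Build the table forward from the leading diagonal:
D5: 480, 480, 480, 480, 480, 480, 480, 480
D4: 2664, 3144, 3624, 4104, 4584, 5064, 5544, 6024
D3: 6132, 8796, 11940, 15564, 19668, 24252, 29316, 34860
D2: 7488, 13620, 22416, 34356, 49920, 69588, 93840, 123156
D1: 5101, 12589, 26209, 48625, 82981, 132901, 202489, 296329
t: 1808, 6909, 19498, 45707, 94332, 177313, 310214, 512703

512703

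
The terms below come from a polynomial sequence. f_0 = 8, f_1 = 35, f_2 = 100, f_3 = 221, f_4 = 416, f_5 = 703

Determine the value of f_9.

Δ: 27, 65, 121, 195, 287
Δ²: 38, 56, 74, 92
Δ³: 18, 18, 18
Constant third difference = 18, so extend:
92 + 18 = 110;  287 + 110 = 397;  703 + 397 = 1100
110 + 18 = 128;  397 + 128 = 525;  1100 + 525 = 1625
128 + 18 = 146;  525 + 146 = 671;  1625 + 671 = 2296
146 + 18 = 164;  671 + 164 = 835;  2296 + 835 = 3131

3131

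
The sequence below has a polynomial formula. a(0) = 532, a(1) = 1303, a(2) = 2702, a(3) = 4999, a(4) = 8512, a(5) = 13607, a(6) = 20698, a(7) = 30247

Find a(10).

78982

771 , 1399 , 2297 , 3513 , 5095 , 7091 , 9549
628 , 898 , 1216 , 1582 , 1996 , 2458
270 , 318 , 366 , 414 , 462
48 , 48 , 48 , 48
Constant fourth difference = 48, so extend:
462 + 48 = 510;  2458 + 510 = 2968;  9549 + 2968 = 12517;  30247 + 12517 = 42764
510 + 48 = 558;  2968 + 558 = 3526;  12517 + 3526 = 16043;  42764 + 16043 = 58807
558 + 48 = 606;  3526 + 606 = 4132;  16043 + 4132 = 20175;  58807 + 20175 = 78982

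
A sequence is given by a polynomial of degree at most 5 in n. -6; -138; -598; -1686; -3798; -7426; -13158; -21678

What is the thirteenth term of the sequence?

-136758

Δ: -132, -460, -1088, -2112, -3628, -5732, -8520
Δ²: -328, -628, -1024, -1516, -2104, -2788
Δ³: -300, -396, -492, -588, -684
Δ⁴: -96, -96, -96, -96
The fourth differences are constant (-96).
-684 − 96 = -780;  -2788 − 780 = -3568;  -8520 − 3568 = -12088;  -21678 − 12088 = -33766
-780 − 96 = -876;  -3568 − 876 = -4444;  -12088 − 4444 = -16532;  -33766 − 16532 = -50298
-876 − 96 = -972;  -4444 − 972 = -5416;  -16532 − 5416 = -21948;  -50298 − 21948 = -72246
-972 − 96 = -1068;  -5416 − 1068 = -6484;  -21948 − 6484 = -28432;  -72246 − 28432 = -100678
-1068 − 96 = -1164;  -6484 − 1164 = -7648;  -28432 − 7648 = -36080;  -100678 − 36080 = -136758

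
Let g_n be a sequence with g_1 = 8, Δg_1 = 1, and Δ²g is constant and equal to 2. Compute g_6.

33

Build the table forward from the leading diagonal:
Δ²: 2  2  2  2  2  2
Δ: 1  3  5  7  9  11
g: 8  9  12  17  24  33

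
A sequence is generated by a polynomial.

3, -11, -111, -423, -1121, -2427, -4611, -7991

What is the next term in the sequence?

-12933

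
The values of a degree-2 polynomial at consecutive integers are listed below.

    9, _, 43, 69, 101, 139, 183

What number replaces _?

23

Using the last 5 terms:
D1: 26  32  38  44
D2: 6  6  6
Constant second difference = 6.
Extend backward: 26 − 6 = 20;  43 − 20 = 23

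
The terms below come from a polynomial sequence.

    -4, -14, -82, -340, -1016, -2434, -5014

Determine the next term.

-9272

First differences: -10, -68, -258, -676, -1418, -2580
Second differences: -58, -190, -418, -742, -1162
Third differences: -132, -228, -324, -420
Fourth differences: -96, -96, -96
The fourth differences are constant (-96).
-420 − 96 = -516;  -1162 − 516 = -1678;  -2580 − 1678 = -4258;  -5014 − 4258 = -9272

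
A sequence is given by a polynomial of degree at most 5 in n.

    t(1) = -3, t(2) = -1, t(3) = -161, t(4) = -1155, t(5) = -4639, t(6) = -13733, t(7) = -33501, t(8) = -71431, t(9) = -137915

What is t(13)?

-1025751

Δ: 2, -160, -994, -3484, -9094, -19768, -37930, -66484
Δ²: -162, -834, -2490, -5610, -10674, -18162, -28554
Δ³: -672, -1656, -3120, -5064, -7488, -10392
Δ⁴: -984, -1464, -1944, -2424, -2904
Δ⁵: -480, -480, -480, -480
Fifth differences constant at -480.
-2904 − 480 = -3384;  -10392 − 3384 = -13776;  -28554 − 13776 = -42330;  -66484 − 42330 = -108814;  -137915 − 108814 = -246729
-3384 − 480 = -3864;  -13776 − 3864 = -17640;  -42330 − 17640 = -59970;  -108814 − 59970 = -168784;  -246729 − 168784 = -415513
-3864 − 480 = -4344;  -17640 − 4344 = -21984;  -59970 − 21984 = -81954;  -168784 − 81954 = -250738;  -415513 − 250738 = -666251
-4344 − 480 = -4824;  -21984 − 4824 = -26808;  -81954 − 26808 = -108762;  -250738 − 108762 = -359500;  -666251 − 359500 = -1025751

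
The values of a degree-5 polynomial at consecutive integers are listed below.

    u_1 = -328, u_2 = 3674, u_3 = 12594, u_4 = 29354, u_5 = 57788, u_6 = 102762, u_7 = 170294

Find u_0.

-1542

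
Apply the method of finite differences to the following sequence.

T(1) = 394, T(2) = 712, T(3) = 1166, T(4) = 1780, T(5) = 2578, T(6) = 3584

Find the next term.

4822

First differences: 318, 454, 614, 798, 1006
Second differences: 136, 160, 184, 208
Third differences: 24, 24, 24
Constant third difference = 24, so extend:
208 + 24 = 232;  1006 + 232 = 1238;  3584 + 1238 = 4822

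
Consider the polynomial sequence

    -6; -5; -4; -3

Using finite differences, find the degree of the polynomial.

1

1, 1, 1
The first differences are constant, so the polynomial has degree 1.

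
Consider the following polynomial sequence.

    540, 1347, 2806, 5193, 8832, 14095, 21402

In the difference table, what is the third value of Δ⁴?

48

Δ: 807, 1459, 2387, 3639, 5263, 7307
Δ²: 652, 928, 1252, 1624, 2044
Δ³: 276, 324, 372, 420
Δ⁴: 48, 48, 48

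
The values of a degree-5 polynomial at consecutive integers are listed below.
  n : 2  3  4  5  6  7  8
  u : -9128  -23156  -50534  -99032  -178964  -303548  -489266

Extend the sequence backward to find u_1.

D1: -14028  -27378  -48498  -79932  -124584  -185718
D2: -13350  -21120  -31434  -44652  -61134
D3: -7770  -10314  -13218  -16482
D4: -2544  -2904  -3264
D5: -360  -360
The fifth differences are constant at -360.
Work back: -2544 + 360 = -2184;  -7770 + 2184 = -5586;  -13350 + 5586 = -7764;  -14028 + 7764 = -6264;  -9128 + 6264 = -2864

-2864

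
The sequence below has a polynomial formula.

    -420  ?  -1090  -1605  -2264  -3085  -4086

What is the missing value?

-701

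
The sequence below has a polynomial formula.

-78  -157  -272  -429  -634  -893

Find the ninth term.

First differences: -79  -115  -157  -205  -259
Second differences: -36  -42  -48  -54
Third differences: -6  -6  -6
The third differences are constant (-6).
-54 − 6 = -60;  -259 − 60 = -319;  -893 − 319 = -1212
-60 − 6 = -66;  -319 − 66 = -385;  -1212 − 385 = -1597
-66 − 6 = -72;  -385 − 72 = -457;  -1597 − 457 = -2054

-2054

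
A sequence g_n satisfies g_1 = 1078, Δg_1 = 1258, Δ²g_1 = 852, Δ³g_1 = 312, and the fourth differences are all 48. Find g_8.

Build the table forward from the leading diagonal:
Fourth differences: 48  48  48  48  48  48  48  48
Third differences: 312  360  408  456  504  552  600  648
Second differences: 852  1164  1524  1932  2388  2892  3444  4044
First differences: 1258  2110  3274  4798  6730  9118  12010  15454
g: 1078  2336  4446  7720  12518  19248  28366  40376

40376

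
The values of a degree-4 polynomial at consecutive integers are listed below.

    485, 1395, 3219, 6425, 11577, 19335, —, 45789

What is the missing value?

Using the first 6 terms:
First differences: 910  1824  3206  5152  7758
Second differences: 914  1382  1946  2606
Third differences: 468  564  660
Fourth differences: 96  96
Constant fourth difference = 96.
Extend forward: 660 + 96 = 756;  2606 + 756 = 3362;  7758 + 3362 = 11120;  19335 + 11120 = 30455

30455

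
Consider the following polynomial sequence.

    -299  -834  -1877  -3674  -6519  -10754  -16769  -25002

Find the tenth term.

-50114

Δ: -535, -1043, -1797, -2845, -4235, -6015, -8233
Δ²: -508, -754, -1048, -1390, -1780, -2218
Δ³: -246, -294, -342, -390, -438
Δ⁴: -48, -48, -48, -48
The fourth differences are constant (-48).
-438 − 48 = -486;  -2218 − 486 = -2704;  -8233 − 2704 = -10937;  -25002 − 10937 = -35939
-486 − 48 = -534;  -2704 − 534 = -3238;  -10937 − 3238 = -14175;  -35939 − 14175 = -50114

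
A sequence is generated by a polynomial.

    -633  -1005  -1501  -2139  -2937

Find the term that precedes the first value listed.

D1: -372, -496, -638, -798
D2: -124, -142, -160
D3: -18, -18
The third differences are constant at -18.
Work back: -124 + 18 = -106;  -372 + 106 = -266;  -633 + 266 = -367

-367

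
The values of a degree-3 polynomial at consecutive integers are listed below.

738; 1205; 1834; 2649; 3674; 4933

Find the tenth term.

12789

467, 629, 815, 1025, 1259
162, 186, 210, 234
24, 24, 24
Third differences constant at 24.
234 + 24 = 258;  1259 + 258 = 1517;  4933 + 1517 = 6450
258 + 24 = 282;  1517 + 282 = 1799;  6450 + 1799 = 8249
282 + 24 = 306;  1799 + 306 = 2105;  8249 + 2105 = 10354
306 + 24 = 330;  2105 + 330 = 2435;  10354 + 2435 = 12789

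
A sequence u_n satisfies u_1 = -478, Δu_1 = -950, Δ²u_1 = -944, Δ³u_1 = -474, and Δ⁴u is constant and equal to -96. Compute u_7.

Build the table forward from the leading diagonal:
D4: -96, -96, -96, -96, -96, -96, -96
D3: -474, -570, -666, -762, -858, -954, -1050
D2: -944, -1418, -1988, -2654, -3416, -4274, -5228
D1: -950, -1894, -3312, -5300, -7954, -11370, -15644
u: -478, -1428, -3322, -6634, -11934, -19888, -31258

-31258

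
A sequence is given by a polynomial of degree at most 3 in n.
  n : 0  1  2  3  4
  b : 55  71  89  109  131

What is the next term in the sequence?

155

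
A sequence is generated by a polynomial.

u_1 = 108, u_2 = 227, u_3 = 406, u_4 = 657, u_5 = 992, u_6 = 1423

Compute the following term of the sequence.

119, 179, 251, 335, 431
60, 72, 84, 96
12, 12, 12
The third differences are constant (12).
96 + 12 = 108;  431 + 108 = 539;  1423 + 539 = 1962

1962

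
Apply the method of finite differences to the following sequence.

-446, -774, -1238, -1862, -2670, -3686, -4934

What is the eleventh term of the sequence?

D1: -328 , -464 , -624 , -808 , -1016 , -1248
D2: -136 , -160 , -184 , -208 , -232
D3: -24 , -24 , -24 , -24
Third differences constant at -24.
-232 − 24 = -256;  -1248 − 256 = -1504;  -4934 − 1504 = -6438
-256 − 24 = -280;  -1504 − 280 = -1784;  -6438 − 1784 = -8222
-280 − 24 = -304;  -1784 − 304 = -2088;  -8222 − 2088 = -10310
-304 − 24 = -328;  -2088 − 328 = -2416;  -10310 − 2416 = -12726

-12726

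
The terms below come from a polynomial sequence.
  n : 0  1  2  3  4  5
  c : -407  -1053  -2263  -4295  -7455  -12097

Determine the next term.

-18623

First differences: -646, -1210, -2032, -3160, -4642
Second differences: -564, -822, -1128, -1482
Third differences: -258, -306, -354
Fourth differences: -48, -48
The fourth differences are constant (-48).
-354 − 48 = -402;  -1482 − 402 = -1884;  -4642 − 1884 = -6526;  -12097 − 6526 = -18623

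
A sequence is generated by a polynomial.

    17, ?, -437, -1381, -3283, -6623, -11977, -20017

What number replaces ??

-67

Using the last 6 terms:
Δ: -944  -1902  -3340  -5354  -8040
Δ²: -958  -1438  -2014  -2686
Δ³: -480  -576  -672
Δ⁴: -96  -96
Constant fourth difference = -96.
Extend backward: -480 + 96 = -384;  -958 + 384 = -574;  -944 + 574 = -370;  -437 + 370 = -67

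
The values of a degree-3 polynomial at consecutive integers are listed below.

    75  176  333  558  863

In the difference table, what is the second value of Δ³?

12

Δ: 101, 157, 225, 305
Δ²: 56, 68, 80
Δ³: 12, 12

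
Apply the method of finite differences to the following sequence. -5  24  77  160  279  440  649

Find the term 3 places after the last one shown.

Δ: 29, 53, 83, 119, 161, 209
Δ²: 24, 30, 36, 42, 48
Δ³: 6, 6, 6, 6
The third differences are constant (6).
48 + 6 = 54;  209 + 54 = 263;  649 + 263 = 912
54 + 6 = 60;  263 + 60 = 323;  912 + 323 = 1235
60 + 6 = 66;  323 + 66 = 389;  1235 + 389 = 1624

1624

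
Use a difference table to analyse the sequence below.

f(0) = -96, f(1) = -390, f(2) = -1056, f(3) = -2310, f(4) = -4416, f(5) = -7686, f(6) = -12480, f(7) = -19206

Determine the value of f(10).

-294, -666, -1254, -2106, -3270, -4794, -6726
-372, -588, -852, -1164, -1524, -1932
-216, -264, -312, -360, -408
-48, -48, -48, -48
The fourth differences are constant (-48).
-408 − 48 = -456;  -1932 − 456 = -2388;  -6726 − 2388 = -9114;  -19206 − 9114 = -28320
-456 − 48 = -504;  -2388 − 504 = -2892;  -9114 − 2892 = -12006;  -28320 − 12006 = -40326
-504 − 48 = -552;  -2892 − 552 = -3444;  -12006 − 3444 = -15450;  -40326 − 15450 = -55776

-55776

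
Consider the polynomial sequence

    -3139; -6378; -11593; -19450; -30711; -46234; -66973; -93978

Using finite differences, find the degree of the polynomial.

4

-3239, -5215, -7857, -11261, -15523, -20739, -27005
-1976, -2642, -3404, -4262, -5216, -6266
-666, -762, -858, -954, -1050
-96, -96, -96, -96
The fourth differences are constant, so the polynomial has degree 4.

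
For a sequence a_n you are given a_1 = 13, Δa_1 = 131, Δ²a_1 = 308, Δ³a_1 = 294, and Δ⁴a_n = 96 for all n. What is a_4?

1624

Build the table forward from the leading diagonal:
Fourth differences: 96, 96, 96, 96
Third differences: 294, 390, 486, 582
Second differences: 308, 602, 992, 1478
First differences: 131, 439, 1041, 2033
a: 13, 144, 583, 1624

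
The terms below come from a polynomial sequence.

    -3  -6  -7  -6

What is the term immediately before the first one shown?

2

First differences: -3, -1, 1
Second differences: 2, 2
The second differences are constant at 2.
Work back: -3 − 2 = -5;  -3 + 5 = 2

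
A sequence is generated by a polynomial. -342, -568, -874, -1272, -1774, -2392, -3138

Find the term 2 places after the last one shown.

-5062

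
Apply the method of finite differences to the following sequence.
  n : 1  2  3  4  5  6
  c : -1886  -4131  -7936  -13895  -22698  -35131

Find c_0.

-703

-2245, -3805, -5959, -8803, -12433
-1560, -2154, -2844, -3630
-594, -690, -786
-96, -96
The fourth differences are constant at -96.
Work back: -594 + 96 = -498;  -1560 + 498 = -1062;  -2245 + 1062 = -1183;  -1886 + 1183 = -703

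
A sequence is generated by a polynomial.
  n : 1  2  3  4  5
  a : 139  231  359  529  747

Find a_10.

D1: 92 , 128 , 170 , 218
D2: 36 , 42 , 48
D3: 6 , 6
Constant third difference = 6, so extend:
48 + 6 = 54;  218 + 54 = 272;  747 + 272 = 1019
54 + 6 = 60;  272 + 60 = 332;  1019 + 332 = 1351
60 + 6 = 66;  332 + 66 = 398;  1351 + 398 = 1749
66 + 6 = 72;  398 + 72 = 470;  1749 + 470 = 2219
72 + 6 = 78;  470 + 78 = 548;  2219 + 548 = 2767

2767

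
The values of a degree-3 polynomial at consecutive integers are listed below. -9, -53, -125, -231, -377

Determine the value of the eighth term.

-44, -72, -106, -146
-28, -34, -40
-6, -6
The third differences are constant (-6).
-40 − 6 = -46;  -146 − 46 = -192;  -377 − 192 = -569
-46 − 6 = -52;  -192 − 52 = -244;  -569 − 244 = -813
-52 − 6 = -58;  -244 − 58 = -302;  -813 − 302 = -1115

-1115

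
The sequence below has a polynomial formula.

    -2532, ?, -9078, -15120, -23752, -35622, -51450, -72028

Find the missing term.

-5050

Using the last 6 terms:
-6042  -8632  -11870  -15828  -20578
-2590  -3238  -3958  -4750
-648  -720  -792
-72  -72
Constant fourth difference = -72.
Extend backward: -648 + 72 = -576;  -2590 + 576 = -2014;  -6042 + 2014 = -4028;  -9078 + 4028 = -5050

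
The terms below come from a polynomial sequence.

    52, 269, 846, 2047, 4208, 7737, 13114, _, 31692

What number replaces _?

Using the first 7 terms:
D1: 217  577  1201  2161  3529  5377
D2: 360  624  960  1368  1848
D3: 264  336  408  480
D4: 72  72  72
Constant fourth difference = 72.
Extend forward: 480 + 72 = 552;  1848 + 552 = 2400;  5377 + 2400 = 7777;  13114 + 7777 = 20891

20891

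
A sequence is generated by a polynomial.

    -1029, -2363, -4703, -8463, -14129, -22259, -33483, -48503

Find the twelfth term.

-163103

First differences: -1334, -2340, -3760, -5666, -8130, -11224, -15020
Second differences: -1006, -1420, -1906, -2464, -3094, -3796
Third differences: -414, -486, -558, -630, -702
Fourth differences: -72, -72, -72, -72
Constant fourth difference = -72, so extend:
-702 − 72 = -774;  -3796 − 774 = -4570;  -15020 − 4570 = -19590;  -48503 − 19590 = -68093
-774 − 72 = -846;  -4570 − 846 = -5416;  -19590 − 5416 = -25006;  -68093 − 25006 = -93099
-846 − 72 = -918;  -5416 − 918 = -6334;  -25006 − 6334 = -31340;  -93099 − 31340 = -124439
-918 − 72 = -990;  -6334 − 990 = -7324;  -31340 − 7324 = -38664;  -124439 − 38664 = -163103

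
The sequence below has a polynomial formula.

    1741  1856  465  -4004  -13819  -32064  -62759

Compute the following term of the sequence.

D1: 115 , -1391 , -4469 , -9815 , -18245 , -30695
D2: -1506 , -3078 , -5346 , -8430 , -12450
D3: -1572 , -2268 , -3084 , -4020
D4: -696 , -816 , -936
D5: -120 , -120
Fifth differences constant at -120.
-936 − 120 = -1056;  -4020 − 1056 = -5076;  -12450 − 5076 = -17526;  -30695 − 17526 = -48221;  -62759 − 48221 = -110980

-110980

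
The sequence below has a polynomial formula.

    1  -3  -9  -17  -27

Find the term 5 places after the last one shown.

-107

-4 , -6 , -8 , -10
-2 , -2 , -2
Second differences constant at -2.
-10 − 2 = -12;  -27 − 12 = -39
-12 − 2 = -14;  -39 − 14 = -53
-14 − 2 = -16;  -53 − 16 = -69
-16 − 2 = -18;  -69 − 18 = -87
-18 − 2 = -20;  -87 − 20 = -107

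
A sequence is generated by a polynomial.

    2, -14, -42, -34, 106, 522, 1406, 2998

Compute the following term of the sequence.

5586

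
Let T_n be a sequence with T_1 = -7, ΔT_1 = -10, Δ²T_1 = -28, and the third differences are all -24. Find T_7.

Build the table forward from the leading diagonal:
Third differences: -24, -24, -24, -24, -24, -24, -24
Second differences: -28, -52, -76, -100, -124, -148, -172
First differences: -10, -38, -90, -166, -266, -390, -538
T: -7, -17, -55, -145, -311, -577, -967

-967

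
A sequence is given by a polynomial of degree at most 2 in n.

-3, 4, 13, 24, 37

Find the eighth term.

88

D1: 7, 9, 11, 13
D2: 2, 2, 2
The second differences are constant (2).
13 + 2 = 15;  37 + 15 = 52
15 + 2 = 17;  52 + 17 = 69
17 + 2 = 19;  69 + 19 = 88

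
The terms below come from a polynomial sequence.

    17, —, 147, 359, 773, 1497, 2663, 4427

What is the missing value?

Using the last 6 terms:
D1: 212, 414, 724, 1166, 1764
D2: 202, 310, 442, 598
D3: 108, 132, 156
D4: 24, 24
Constant fourth difference = 24.
Extend backward: 108 − 24 = 84;  202 − 84 = 118;  212 − 118 = 94;  147 − 94 = 53

53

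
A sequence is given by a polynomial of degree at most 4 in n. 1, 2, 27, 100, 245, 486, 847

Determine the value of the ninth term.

Δ: 1, 25, 73, 145, 241, 361
Δ²: 24, 48, 72, 96, 120
Δ³: 24, 24, 24, 24
The third differences are constant (24).
120 + 24 = 144;  361 + 144 = 505;  847 + 505 = 1352
144 + 24 = 168;  505 + 168 = 673;  1352 + 673 = 2025

2025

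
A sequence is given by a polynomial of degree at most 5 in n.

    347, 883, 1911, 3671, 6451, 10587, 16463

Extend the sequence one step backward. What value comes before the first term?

111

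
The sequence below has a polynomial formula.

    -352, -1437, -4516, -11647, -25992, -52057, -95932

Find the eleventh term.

-640212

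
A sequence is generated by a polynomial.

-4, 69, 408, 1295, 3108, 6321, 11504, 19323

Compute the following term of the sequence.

30540

Δ: 73, 339, 887, 1813, 3213, 5183, 7819
Δ²: 266, 548, 926, 1400, 1970, 2636
Δ³: 282, 378, 474, 570, 666
Δ⁴: 96, 96, 96, 96
Fourth differences constant at 96.
666 + 96 = 762;  2636 + 762 = 3398;  7819 + 3398 = 11217;  19323 + 11217 = 30540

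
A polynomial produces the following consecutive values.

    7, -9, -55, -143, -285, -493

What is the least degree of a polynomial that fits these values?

3

Δ: -16, -46, -88, -142, -208
Δ²: -30, -42, -54, -66
Δ³: -12, -12, -12
The third differences are constant, so the polynomial has degree 3.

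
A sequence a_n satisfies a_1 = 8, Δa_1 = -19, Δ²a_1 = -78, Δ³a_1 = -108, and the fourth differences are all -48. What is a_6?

Build the table forward from the leading diagonal:
Fourth differences: -48, -48, -48, -48, -48, -48
Third differences: -108, -156, -204, -252, -300, -348
Second differences: -78, -186, -342, -546, -798, -1098
First differences: -19, -97, -283, -625, -1171, -1969
a: 8, -11, -108, -391, -1016, -2187

-2187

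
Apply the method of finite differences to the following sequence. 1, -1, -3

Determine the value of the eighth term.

D1: -2, -2
The first differences are constant (-2).
-3 − 2 = -5
-5 − 2 = -7
-7 − 2 = -9
-9 − 2 = -11
-11 − 2 = -13

-13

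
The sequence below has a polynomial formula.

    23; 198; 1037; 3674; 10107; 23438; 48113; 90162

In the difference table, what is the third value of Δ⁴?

1344

Δ: 175, 839, 2637, 6433, 13331, 24675, 42049
Δ²: 664, 1798, 3796, 6898, 11344, 17374
Δ³: 1134, 1998, 3102, 4446, 6030
Δ⁴: 864, 1104, 1344, 1584
Δ⁵: 240, 240, 240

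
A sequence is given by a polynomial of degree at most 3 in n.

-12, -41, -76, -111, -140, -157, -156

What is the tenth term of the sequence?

-29, -35, -35, -29, -17, 1
-6, 0, 6, 12, 18
6, 6, 6, 6
The third differences are constant (6).
18 + 6 = 24;  1 + 24 = 25;  -156 + 25 = -131
24 + 6 = 30;  25 + 30 = 55;  -131 + 55 = -76
30 + 6 = 36;  55 + 36 = 91;  -76 + 91 = 15

15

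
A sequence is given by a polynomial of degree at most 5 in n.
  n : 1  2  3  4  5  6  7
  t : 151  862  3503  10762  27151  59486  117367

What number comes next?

Δ: 711, 2641, 7259, 16389, 32335, 57881
Δ²: 1930, 4618, 9130, 15946, 25546
Δ³: 2688, 4512, 6816, 9600
Δ⁴: 1824, 2304, 2784
Δ⁵: 480, 480
Constant fifth difference = 480, so extend:
2784 + 480 = 3264;  9600 + 3264 = 12864;  25546 + 12864 = 38410;  57881 + 38410 = 96291;  117367 + 96291 = 213658

213658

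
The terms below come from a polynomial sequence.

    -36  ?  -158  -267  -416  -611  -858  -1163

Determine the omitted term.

Using the last 6 terms:
First differences: -109, -149, -195, -247, -305
Second differences: -40, -46, -52, -58
Third differences: -6, -6, -6
Constant third difference = -6.
Extend backward: -40 + 6 = -34;  -109 + 34 = -75;  -158 + 75 = -83

-83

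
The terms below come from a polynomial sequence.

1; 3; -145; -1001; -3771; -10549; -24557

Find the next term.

-50385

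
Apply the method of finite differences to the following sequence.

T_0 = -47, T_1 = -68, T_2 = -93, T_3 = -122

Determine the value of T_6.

-233

-21, -25, -29
-4, -4
The second differences are constant (-4).
-29 − 4 = -33;  -122 − 33 = -155
-33 − 4 = -37;  -155 − 37 = -192
-37 − 4 = -41;  -192 − 41 = -233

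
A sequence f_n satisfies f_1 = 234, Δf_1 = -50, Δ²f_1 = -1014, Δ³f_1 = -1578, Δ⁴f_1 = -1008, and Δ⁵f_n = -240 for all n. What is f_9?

Build the table forward from the leading diagonal:
Fifth differences: -240  -240  -240  -240  -240  -240  -240  -240  -240
Fourth differences: -1008  -1248  -1488  -1728  -1968  -2208  -2448  -2688  -2928
Third differences: -1578  -2586  -3834  -5322  -7050  -9018  -11226  -13674  -16362
Second differences: -1014  -2592  -5178  -9012  -14334  -21384  -30402  -41628  -55302
First differences: -50  -1064  -3656  -8834  -17846  -32180  -53564  -83966  -125594
f: 234  184  -880  -4536  -13370  -31216  -63396  -116960  -200926

-200926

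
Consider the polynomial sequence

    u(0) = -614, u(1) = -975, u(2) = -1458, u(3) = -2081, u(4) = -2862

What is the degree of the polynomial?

3

D1: -361, -483, -623, -781
D2: -122, -140, -158
D3: -18, -18
The third differences are constant, so the polynomial has degree 3.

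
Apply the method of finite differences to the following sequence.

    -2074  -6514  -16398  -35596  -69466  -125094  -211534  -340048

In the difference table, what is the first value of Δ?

-4440

Δ: -4440, -9884, -19198, -33870, -55628, -86440, -128514
Δ²: -5444, -9314, -14672, -21758, -30812, -42074
Δ³: -3870, -5358, -7086, -9054, -11262
Δ⁴: -1488, -1728, -1968, -2208
Δ⁵: -240, -240, -240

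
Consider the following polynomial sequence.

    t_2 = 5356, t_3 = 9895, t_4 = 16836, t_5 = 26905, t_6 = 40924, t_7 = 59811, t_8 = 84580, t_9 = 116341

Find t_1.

2589

D1: 4539  6941  10069  14019  18887  24769  31761
D2: 2402  3128  3950  4868  5882  6992
D3: 726  822  918  1014  1110
D4: 96  96  96  96
The fourth differences are constant at 96.
Work back: 726 − 96 = 630;  2402 − 630 = 1772;  4539 − 1772 = 2767;  5356 − 2767 = 2589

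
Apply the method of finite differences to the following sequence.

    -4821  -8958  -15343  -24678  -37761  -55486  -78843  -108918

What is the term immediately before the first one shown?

-2326

D1: -4137, -6385, -9335, -13083, -17725, -23357, -30075
D2: -2248, -2950, -3748, -4642, -5632, -6718
D3: -702, -798, -894, -990, -1086
D4: -96, -96, -96, -96
The fourth differences are constant at -96.
Work back: -702 + 96 = -606;  -2248 + 606 = -1642;  -4137 + 1642 = -2495;  -4821 + 2495 = -2326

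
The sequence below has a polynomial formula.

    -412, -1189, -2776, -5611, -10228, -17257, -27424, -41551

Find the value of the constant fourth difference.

-96

First differences: -777, -1587, -2835, -4617, -7029, -10167, -14127
Second differences: -810, -1248, -1782, -2412, -3138, -3960
Third differences: -438, -534, -630, -726, -822
Fourth differences: -96, -96, -96, -96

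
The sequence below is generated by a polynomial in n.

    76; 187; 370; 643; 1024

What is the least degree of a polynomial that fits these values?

3

Δ: 111, 183, 273, 381
Δ²: 72, 90, 108
Δ³: 18, 18
The third differences are constant, so the polynomial has degree 3.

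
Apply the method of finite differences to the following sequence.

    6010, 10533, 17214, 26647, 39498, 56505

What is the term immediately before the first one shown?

First differences: 4523, 6681, 9433, 12851, 17007
Second differences: 2158, 2752, 3418, 4156
Third differences: 594, 666, 738
Fourth differences: 72, 72
The fourth differences are constant at 72.
Work back: 594 − 72 = 522;  2158 − 522 = 1636;  4523 − 1636 = 2887;  6010 − 2887 = 3123

3123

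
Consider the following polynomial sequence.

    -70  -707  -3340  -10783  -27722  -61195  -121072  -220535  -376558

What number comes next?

D1: -637, -2633, -7443, -16939, -33473, -59877, -99463, -156023
D2: -1996, -4810, -9496, -16534, -26404, -39586, -56560
D3: -2814, -4686, -7038, -9870, -13182, -16974
D4: -1872, -2352, -2832, -3312, -3792
D5: -480, -480, -480, -480
Fifth differences constant at -480.
-3792 − 480 = -4272;  -16974 − 4272 = -21246;  -56560 − 21246 = -77806;  -156023 − 77806 = -233829;  -376558 − 233829 = -610387

-610387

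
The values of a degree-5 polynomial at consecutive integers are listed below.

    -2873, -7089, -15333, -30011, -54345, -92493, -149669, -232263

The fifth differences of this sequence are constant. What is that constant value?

-120

First differences: -4216, -8244, -14678, -24334, -38148, -57176, -82594
Second differences: -4028, -6434, -9656, -13814, -19028, -25418
Third differences: -2406, -3222, -4158, -5214, -6390
Fourth differences: -816, -936, -1056, -1176
Fifth differences: -120, -120, -120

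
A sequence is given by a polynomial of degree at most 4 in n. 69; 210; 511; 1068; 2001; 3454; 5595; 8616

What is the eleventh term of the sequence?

First differences: 141 , 301 , 557 , 933 , 1453 , 2141 , 3021
Second differences: 160 , 256 , 376 , 520 , 688 , 880
Third differences: 96 , 120 , 144 , 168 , 192
Fourth differences: 24 , 24 , 24 , 24
Constant fourth difference = 24, so extend:
192 + 24 = 216;  880 + 216 = 1096;  3021 + 1096 = 4117;  8616 + 4117 = 12733
216 + 24 = 240;  1096 + 240 = 1336;  4117 + 1336 = 5453;  12733 + 5453 = 18186
240 + 24 = 264;  1336 + 264 = 1600;  5453 + 1600 = 7053;  18186 + 7053 = 25239

25239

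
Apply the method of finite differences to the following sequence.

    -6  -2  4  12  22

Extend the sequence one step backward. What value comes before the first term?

4  6  8  10
2  2  2
The second differences are constant at 2.
Work back: 4 − 2 = 2;  -6 − 2 = -8

-8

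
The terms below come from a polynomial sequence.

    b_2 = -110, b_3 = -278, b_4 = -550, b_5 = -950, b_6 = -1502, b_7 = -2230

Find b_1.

First differences: -168, -272, -400, -552, -728
Second differences: -104, -128, -152, -176
Third differences: -24, -24, -24
The third differences are constant at -24.
Work back: -104 + 24 = -80;  -168 + 80 = -88;  -110 + 88 = -22

-22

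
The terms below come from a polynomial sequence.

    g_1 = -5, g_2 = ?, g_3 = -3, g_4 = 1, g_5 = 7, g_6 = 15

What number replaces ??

Using the last 4 terms:
Δ: 4, 6, 8
Δ²: 2, 2
Constant second difference = 2.
Extend backward: 4 − 2 = 2;  -3 − 2 = -5

-5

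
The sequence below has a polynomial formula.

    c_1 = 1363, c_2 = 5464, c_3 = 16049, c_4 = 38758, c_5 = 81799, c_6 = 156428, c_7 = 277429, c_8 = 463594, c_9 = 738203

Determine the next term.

1129504

4101  10585  22709  43041  74629  121001  186165  274609
6484  12124  20332  31588  46372  65164  88444
5640  8208  11256  14784  18792  23280
2568  3048  3528  4008  4488
480  480  480  480
Constant fifth difference = 480, so extend:
4488 + 480 = 4968;  23280 + 4968 = 28248;  88444 + 28248 = 116692;  274609 + 116692 = 391301;  738203 + 391301 = 1129504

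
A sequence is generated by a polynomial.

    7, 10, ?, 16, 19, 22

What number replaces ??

Using the last 3 terms:
Δ: 3, 3
Constant first difference = 3.
Extend backward: 16 − 3 = 13

13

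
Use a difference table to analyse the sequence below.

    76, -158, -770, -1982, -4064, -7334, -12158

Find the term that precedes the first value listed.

D1: -234, -612, -1212, -2082, -3270, -4824
D2: -378, -600, -870, -1188, -1554
D3: -222, -270, -318, -366
D4: -48, -48, -48
The fourth differences are constant at -48.
Work back: -222 + 48 = -174;  -378 + 174 = -204;  -234 + 204 = -30;  76 + 30 = 106

106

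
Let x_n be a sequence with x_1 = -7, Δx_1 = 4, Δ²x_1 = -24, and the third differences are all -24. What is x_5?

-231

Build the table forward from the leading diagonal:
Third differences: -24, -24, -24, -24, -24
Second differences: -24, -48, -72, -96, -120
First differences: 4, -20, -68, -140, -236
x: -7, -3, -23, -91, -231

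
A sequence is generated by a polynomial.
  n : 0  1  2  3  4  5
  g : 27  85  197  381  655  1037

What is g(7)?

2197

58  112  184  274  382
54  72  90  108
18  18  18
Third differences constant at 18.
108 + 18 = 126;  382 + 126 = 508;  1037 + 508 = 1545
126 + 18 = 144;  508 + 144 = 652;  1545 + 652 = 2197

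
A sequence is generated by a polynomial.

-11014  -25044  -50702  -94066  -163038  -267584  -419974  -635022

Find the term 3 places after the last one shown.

-1847454

Δ: -14030, -25658, -43364, -68972, -104546, -152390, -215048
Δ²: -11628, -17706, -25608, -35574, -47844, -62658
Δ³: -6078, -7902, -9966, -12270, -14814
Δ⁴: -1824, -2064, -2304, -2544
Δ⁵: -240, -240, -240
The fifth differences are constant (-240).
-2544 − 240 = -2784;  -14814 − 2784 = -17598;  -62658 − 17598 = -80256;  -215048 − 80256 = -295304;  -635022 − 295304 = -930326
-2784 − 240 = -3024;  -17598 − 3024 = -20622;  -80256 − 20622 = -100878;  -295304 − 100878 = -396182;  -930326 − 396182 = -1326508
-3024 − 240 = -3264;  -20622 − 3264 = -23886;  -100878 − 23886 = -124764;  -396182 − 124764 = -520946;  -1326508 − 520946 = -1847454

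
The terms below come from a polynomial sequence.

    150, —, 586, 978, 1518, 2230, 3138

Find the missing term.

Using the last 5 terms:
Δ: 392  540  712  908
Δ²: 148  172  196
Δ³: 24  24
Constant third difference = 24.
Extend backward: 148 − 24 = 124;  392 − 124 = 268;  586 − 268 = 318

318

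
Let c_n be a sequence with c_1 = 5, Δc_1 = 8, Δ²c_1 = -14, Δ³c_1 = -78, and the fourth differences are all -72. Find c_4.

Build the table forward from the leading diagonal:
Δ⁴: -72, -72, -72, -72
Δ³: -78, -150, -222, -294
Δ²: -14, -92, -242, -464
Δ: 8, -6, -98, -340
c: 5, 13, 7, -91

-91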